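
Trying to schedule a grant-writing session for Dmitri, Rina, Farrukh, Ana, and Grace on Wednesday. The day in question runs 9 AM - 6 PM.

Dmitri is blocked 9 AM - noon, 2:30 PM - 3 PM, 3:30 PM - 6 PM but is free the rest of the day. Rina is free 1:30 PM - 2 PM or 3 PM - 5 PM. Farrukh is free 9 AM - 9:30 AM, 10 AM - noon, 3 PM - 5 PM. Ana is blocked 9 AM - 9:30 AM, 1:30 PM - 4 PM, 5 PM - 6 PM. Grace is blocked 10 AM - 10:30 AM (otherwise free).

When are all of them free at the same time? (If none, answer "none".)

none

Dmitri free: 12:00-14:30, 15:00-15:30 (invert busy blocks within the working day).
Rina free: 13:30-14:00, 15:00-17:00.
Farrukh free: 09:00-09:30, 10:00-12:00, 15:00-17:00.
Ana free: 09:30-13:30, 16:00-17:00 (invert busy blocks within the working day).
Grace free: 09:00-10:00, 10:30-18:00 (invert busy blocks within the working day).
Dmitri ∩ Rina: 13:30-14:00, 15:00-15:30.
Dmitri ∩ Rina ∩ Farrukh: 15:00-15:30.
Dmitri ∩ Rina ∩ Farrukh ∩ Ana: ∅.
Dmitri ∩ Rina ∩ Farrukh ∩ Ana ∩ Grace: ∅.
There is no time when everyone is free.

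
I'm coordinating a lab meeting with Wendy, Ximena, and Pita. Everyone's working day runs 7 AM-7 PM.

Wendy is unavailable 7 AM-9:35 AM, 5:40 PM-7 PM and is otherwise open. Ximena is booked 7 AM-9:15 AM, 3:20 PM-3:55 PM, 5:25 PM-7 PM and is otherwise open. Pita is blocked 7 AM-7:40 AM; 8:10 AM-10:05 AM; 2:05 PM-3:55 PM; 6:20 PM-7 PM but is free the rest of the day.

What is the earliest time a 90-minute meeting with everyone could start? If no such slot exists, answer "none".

Wendy free: 09:35-17:40 (invert busy blocks within the working day).
Ximena free: 09:15-15:20, 15:55-17:25 (invert busy blocks within the working day).
Pita free: 07:40-08:10, 10:05-14:05, 15:55-18:20 (invert busy blocks within the working day).
Wendy ∩ Ximena: 09:35-15:20, 15:55-17:25.
Wendy ∩ Ximena ∩ Pita: 10:05-14:05, 15:55-17:25.
The first common window of at least 90 minutes is 10:05-14:05, so the earliest start is 10:05.

10:05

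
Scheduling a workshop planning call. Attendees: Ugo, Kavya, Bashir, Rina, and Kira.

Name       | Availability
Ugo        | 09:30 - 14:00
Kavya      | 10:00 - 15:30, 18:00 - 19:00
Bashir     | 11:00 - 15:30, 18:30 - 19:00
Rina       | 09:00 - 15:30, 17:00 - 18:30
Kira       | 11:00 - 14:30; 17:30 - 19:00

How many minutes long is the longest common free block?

Ugo ∩ Kavya: 10:00-14:00.
Ugo ∩ Kavya ∩ Bashir: 11:00-14:00.
Ugo ∩ Kavya ∩ Bashir ∩ Rina: 11:00-14:00.
Ugo ∩ Kavya ∩ Bashir ∩ Rina ∩ Kira: 11:00-14:00.
The longest is 11:00-14:00 at 180 minutes.

180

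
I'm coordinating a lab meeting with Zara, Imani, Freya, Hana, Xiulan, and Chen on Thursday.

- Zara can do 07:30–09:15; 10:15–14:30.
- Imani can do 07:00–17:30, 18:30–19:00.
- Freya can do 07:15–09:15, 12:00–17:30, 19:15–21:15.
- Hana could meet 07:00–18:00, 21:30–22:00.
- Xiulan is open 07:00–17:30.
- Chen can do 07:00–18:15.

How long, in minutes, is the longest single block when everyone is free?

Zara ∩ Imani: 07:30-09:15, 10:15-14:30.
Zara ∩ Imani ∩ Freya: 07:30-09:15, 12:00-14:30.
Zara ∩ Imani ∩ Freya ∩ Hana: 07:30-09:15, 12:00-14:30.
Zara ∩ Imani ∩ Freya ∩ Hana ∩ Xiulan: 07:30-09:15, 12:00-14:30.
Zara ∩ Imani ∩ Freya ∩ Hana ∩ Xiulan ∩ Chen: 07:30-09:15, 12:00-14:30.
So the common availability across everyone is 07:30-09:15, 12:00-14:30.
The longest is 12:00-14:30 at 150 minutes.

150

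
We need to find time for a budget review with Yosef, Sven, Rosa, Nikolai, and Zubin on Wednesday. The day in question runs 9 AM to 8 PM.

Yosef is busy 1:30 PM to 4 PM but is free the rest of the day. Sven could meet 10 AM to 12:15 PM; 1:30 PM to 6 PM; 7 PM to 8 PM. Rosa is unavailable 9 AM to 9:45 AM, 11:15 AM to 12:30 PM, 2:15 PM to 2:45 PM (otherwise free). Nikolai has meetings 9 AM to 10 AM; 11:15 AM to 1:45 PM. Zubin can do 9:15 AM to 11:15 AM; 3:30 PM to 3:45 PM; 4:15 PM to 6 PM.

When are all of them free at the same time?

10:00-11:15, 16:15-18:00

Yosef free: 09:00-13:30, 16:00-20:00 (invert busy blocks within the working day).
Sven free: 10:00-12:15, 13:30-18:00, 19:00-20:00.
Rosa free: 09:45-11:15, 12:30-14:15, 14:45-20:00 (invert busy blocks within the working day).
Nikolai free: 10:00-11:15, 13:45-20:00 (invert busy blocks within the working day).
Zubin free: 09:15-11:15, 15:30-15:45, 16:15-18:00.
Yosef ∩ Sven: 10:00-12:15, 16:00-18:00, 19:00-20:00.
Yosef ∩ Sven ∩ Rosa: 10:00-11:15, 16:00-18:00, 19:00-20:00.
Yosef ∩ Sven ∩ Rosa ∩ Nikolai: 10:00-11:15, 16:00-18:00, 19:00-20:00.
Yosef ∩ Sven ∩ Rosa ∩ Nikolai ∩ Zubin: 10:00-11:15, 16:15-18:00.
Those are the intersection windows.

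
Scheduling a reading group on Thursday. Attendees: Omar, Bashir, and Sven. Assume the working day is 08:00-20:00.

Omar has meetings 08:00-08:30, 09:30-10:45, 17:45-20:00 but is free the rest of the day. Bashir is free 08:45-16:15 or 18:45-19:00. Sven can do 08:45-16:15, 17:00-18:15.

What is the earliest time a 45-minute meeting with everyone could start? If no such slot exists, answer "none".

Omar free: 08:30-09:30, 10:45-17:45 (invert busy blocks within the working day).
Bashir free: 08:45-16:15, 18:45-19:00.
Sven free: 08:45-16:15, 17:00-18:15.
Omar ∩ Bashir: 08:45-09:30, 10:45-16:15.
Omar ∩ Bashir ∩ Sven: 08:45-09:30, 10:45-16:15.
The first common window of at least 45 minutes is 08:45-09:30, so the earliest start is 08:45.

08:45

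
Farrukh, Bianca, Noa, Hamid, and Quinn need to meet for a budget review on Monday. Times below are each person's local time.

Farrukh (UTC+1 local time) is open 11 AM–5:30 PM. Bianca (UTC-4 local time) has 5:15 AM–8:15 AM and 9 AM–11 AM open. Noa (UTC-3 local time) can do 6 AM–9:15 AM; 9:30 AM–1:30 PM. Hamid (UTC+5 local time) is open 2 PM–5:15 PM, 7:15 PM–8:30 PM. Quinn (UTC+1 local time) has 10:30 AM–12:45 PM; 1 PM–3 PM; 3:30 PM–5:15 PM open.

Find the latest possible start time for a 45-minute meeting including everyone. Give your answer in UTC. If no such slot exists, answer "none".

Farrukh in UTC: 10:00-16:30 (subtract 1h to convert from UTC+1).
Bianca in UTC: 09:15-12:15, 13:00-15:00 (add 4h to convert from UTC-4).
Noa in UTC: 09:00-12:15, 12:30-16:30 (add 3h to convert from UTC-3).
Hamid in UTC: 09:00-12:15, 14:15-15:30 (subtract 5h to convert from UTC+5).
Quinn in UTC: 09:30-11:45, 12:00-14:00, 14:30-16:15 (subtract 1h to convert from UTC+1).
Farrukh ∩ Bianca: 10:00-12:15, 13:00-15:00.
Farrukh ∩ Bianca ∩ Noa: 10:00-12:15, 13:00-15:00.
Farrukh ∩ Bianca ∩ Noa ∩ Hamid: 10:00-12:15, 14:15-15:00.
Farrukh ∩ Bianca ∩ Noa ∩ Hamid ∩ Quinn: 10:00-11:45, 12:00-12:15, 14:30-15:00.
The last common window of at least 45 minutes is 10:00-11:45; a 45-minute meeting can start as late as 11:00 and still end by 11:45.

11:00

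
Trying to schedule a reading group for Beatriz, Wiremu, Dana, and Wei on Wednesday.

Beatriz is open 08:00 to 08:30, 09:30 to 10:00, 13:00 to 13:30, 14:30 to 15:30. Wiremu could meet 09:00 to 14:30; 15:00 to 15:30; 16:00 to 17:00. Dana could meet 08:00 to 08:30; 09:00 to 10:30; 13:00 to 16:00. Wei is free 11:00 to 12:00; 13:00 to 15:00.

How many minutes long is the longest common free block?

Beatriz ∩ Wiremu: 09:30-10:00, 13:00-13:30, 15:00-15:30.
Beatriz ∩ Wiremu ∩ Dana: 09:30-10:00, 13:00-13:30, 15:00-15:30.
Beatriz ∩ Wiremu ∩ Dana ∩ Wei: 13:00-13:30.
The longest is 13:00-13:30 at 30 minutes.

30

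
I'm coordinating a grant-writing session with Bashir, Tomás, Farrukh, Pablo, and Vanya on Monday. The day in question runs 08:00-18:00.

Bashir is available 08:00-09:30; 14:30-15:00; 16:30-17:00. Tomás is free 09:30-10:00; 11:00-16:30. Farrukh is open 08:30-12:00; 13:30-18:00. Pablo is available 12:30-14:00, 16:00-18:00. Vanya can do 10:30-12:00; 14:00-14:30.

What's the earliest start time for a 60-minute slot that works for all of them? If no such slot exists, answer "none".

none

Bashir ∩ Tomás: 14:30-15:00.
Bashir ∩ Tomás ∩ Farrukh: 14:30-15:00.
Bashir ∩ Tomás ∩ Farrukh ∩ Pablo: ∅.
Bashir ∩ Tomás ∩ Farrukh ∩ Pablo ∩ Vanya: ∅.
There is no time when everyone is free.
No common window is at least 60 minutes long.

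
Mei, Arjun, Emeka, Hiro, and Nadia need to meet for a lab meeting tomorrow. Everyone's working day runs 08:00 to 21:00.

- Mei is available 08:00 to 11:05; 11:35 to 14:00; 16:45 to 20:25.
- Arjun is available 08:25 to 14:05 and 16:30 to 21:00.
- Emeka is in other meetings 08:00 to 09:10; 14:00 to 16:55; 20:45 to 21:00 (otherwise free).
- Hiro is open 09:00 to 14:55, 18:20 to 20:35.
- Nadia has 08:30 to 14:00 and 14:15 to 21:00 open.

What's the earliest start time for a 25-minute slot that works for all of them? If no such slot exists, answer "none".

09:10

Mei free: 08:00-11:05, 11:35-14:00, 16:45-20:25.
Arjun free: 08:25-14:05, 16:30-21:00.
Emeka free: 09:10-14:00, 16:55-20:45 (invert busy blocks within the working day).
Hiro free: 09:00-14:55, 18:20-20:35.
Nadia free: 08:30-14:00, 14:15-21:00.
Mei ∩ Arjun: 08:25-11:05, 11:35-14:00, 16:45-20:25.
Mei ∩ Arjun ∩ Emeka: 09:10-11:05, 11:35-14:00, 16:55-20:25.
Mei ∩ Arjun ∩ Emeka ∩ Hiro: 09:10-11:05, 11:35-14:00, 18:20-20:25.
Mei ∩ Arjun ∩ Emeka ∩ Hiro ∩ Nadia: 09:10-11:05, 11:35-14:00, 18:20-20:25.
The first common window of at least 25 minutes is 09:10-11:05, so the earliest start is 09:10.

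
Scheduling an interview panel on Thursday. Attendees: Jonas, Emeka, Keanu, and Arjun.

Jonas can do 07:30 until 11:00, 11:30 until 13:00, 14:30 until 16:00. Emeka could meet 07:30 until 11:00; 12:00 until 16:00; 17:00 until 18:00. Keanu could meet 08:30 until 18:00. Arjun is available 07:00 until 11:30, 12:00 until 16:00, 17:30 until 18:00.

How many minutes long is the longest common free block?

150

Jonas ∩ Emeka: 07:30-11:00, 12:00-13:00, 14:30-16:00.
Jonas ∩ Emeka ∩ Keanu: 08:30-11:00, 12:00-13:00, 14:30-16:00.
Jonas ∩ Emeka ∩ Keanu ∩ Arjun: 08:30-11:00, 12:00-13:00, 14:30-16:00.
The longest is 08:30-11:00 at 150 minutes.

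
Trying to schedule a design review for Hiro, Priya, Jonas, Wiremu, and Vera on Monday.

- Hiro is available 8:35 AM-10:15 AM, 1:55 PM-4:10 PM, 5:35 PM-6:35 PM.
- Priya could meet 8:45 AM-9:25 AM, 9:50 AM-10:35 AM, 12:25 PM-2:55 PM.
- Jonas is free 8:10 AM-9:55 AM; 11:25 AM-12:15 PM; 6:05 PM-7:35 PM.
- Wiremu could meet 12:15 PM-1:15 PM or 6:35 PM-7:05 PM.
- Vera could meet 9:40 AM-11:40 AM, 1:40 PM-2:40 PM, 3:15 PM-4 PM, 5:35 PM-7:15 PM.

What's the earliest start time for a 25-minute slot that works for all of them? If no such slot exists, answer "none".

Hiro ∩ Priya: 08:45-09:25, 09:50-10:15, 13:55-14:55.
Hiro ∩ Priya ∩ Jonas: 08:45-09:25, 09:50-09:55.
Hiro ∩ Priya ∩ Jonas ∩ Wiremu: ∅.
Hiro ∩ Priya ∩ Jonas ∩ Wiremu ∩ Vera: ∅.
There is no time when everyone is free.
No common window is at least 25 minutes long.

none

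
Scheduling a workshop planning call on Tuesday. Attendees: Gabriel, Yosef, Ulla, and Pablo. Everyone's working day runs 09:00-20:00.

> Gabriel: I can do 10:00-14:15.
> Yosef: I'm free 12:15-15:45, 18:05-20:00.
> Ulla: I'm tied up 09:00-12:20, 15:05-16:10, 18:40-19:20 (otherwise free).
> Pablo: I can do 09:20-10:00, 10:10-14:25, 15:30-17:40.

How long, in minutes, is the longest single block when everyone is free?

115

Gabriel free: 10:00-14:15.
Yosef free: 12:15-15:45, 18:05-20:00.
Ulla free: 12:20-15:05, 16:10-18:40, 19:20-20:00 (invert busy blocks within the working day).
Pablo free: 09:20-10:00, 10:10-14:25, 15:30-17:40.
Gabriel ∩ Yosef: 12:15-14:15.
Gabriel ∩ Yosef ∩ Ulla: 12:20-14:15.
Gabriel ∩ Yosef ∩ Ulla ∩ Pablo: 12:20-14:15.
So the common availability across everyone is 12:20-14:15.
The longest is 12:20-14:15 at 115 minutes.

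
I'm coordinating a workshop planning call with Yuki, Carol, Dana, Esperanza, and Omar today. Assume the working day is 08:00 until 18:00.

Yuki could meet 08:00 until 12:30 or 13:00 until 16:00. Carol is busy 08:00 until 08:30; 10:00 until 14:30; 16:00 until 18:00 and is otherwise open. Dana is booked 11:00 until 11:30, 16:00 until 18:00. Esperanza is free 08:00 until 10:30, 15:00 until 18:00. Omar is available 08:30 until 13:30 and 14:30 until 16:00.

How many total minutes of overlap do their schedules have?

150

Yuki free: 08:00-12:30, 13:00-16:00.
Carol free: 08:30-10:00, 14:30-16:00 (invert busy blocks within the working day).
Dana free: 08:00-11:00, 11:30-16:00 (invert busy blocks within the working day).
Esperanza free: 08:00-10:30, 15:00-18:00.
Omar free: 08:30-13:30, 14:30-16:00.
Yuki ∩ Carol: 08:30-10:00, 14:30-16:00.
Yuki ∩ Carol ∩ Dana: 08:30-10:00, 14:30-16:00.
Yuki ∩ Carol ∩ Dana ∩ Esperanza: 08:30-10:00, 15:00-16:00.
Yuki ∩ Carol ∩ Dana ∩ Esperanza ∩ Omar: 08:30-10:00, 15:00-16:00.
Summing the common windows: 90 + 60 = 150 minutes.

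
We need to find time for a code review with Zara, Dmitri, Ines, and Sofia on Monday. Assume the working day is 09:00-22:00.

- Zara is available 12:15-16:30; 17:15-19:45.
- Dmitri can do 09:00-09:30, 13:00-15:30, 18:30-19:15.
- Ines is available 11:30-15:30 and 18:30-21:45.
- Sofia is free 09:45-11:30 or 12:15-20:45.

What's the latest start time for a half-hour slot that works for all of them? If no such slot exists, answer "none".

Zara ∩ Dmitri: 13:00-15:30, 18:30-19:15.
Zara ∩ Dmitri ∩ Ines: 13:00-15:30, 18:30-19:15.
Zara ∩ Dmitri ∩ Ines ∩ Sofia: 13:00-15:30, 18:30-19:15.
So the common availability across everyone is 13:00-15:30, 18:30-19:15.
The last common window of at least 30 minutes is 18:30-19:15; a 30-minute meeting can start as late as 18:45 and still end by 19:15.

18:45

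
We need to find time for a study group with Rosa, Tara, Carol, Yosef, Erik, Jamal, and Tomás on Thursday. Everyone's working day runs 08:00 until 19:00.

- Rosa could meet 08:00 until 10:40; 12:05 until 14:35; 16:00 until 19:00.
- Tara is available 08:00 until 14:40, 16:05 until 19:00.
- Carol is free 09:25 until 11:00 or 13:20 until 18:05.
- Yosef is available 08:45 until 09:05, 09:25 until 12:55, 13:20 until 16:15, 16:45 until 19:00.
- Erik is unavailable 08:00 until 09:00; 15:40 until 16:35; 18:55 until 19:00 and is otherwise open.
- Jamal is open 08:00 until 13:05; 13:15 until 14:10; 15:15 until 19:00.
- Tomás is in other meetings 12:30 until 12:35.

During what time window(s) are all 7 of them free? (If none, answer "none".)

Rosa free: 08:00-10:40, 12:05-14:35, 16:00-19:00.
Tara free: 08:00-14:40, 16:05-19:00.
Carol free: 09:25-11:00, 13:20-18:05.
Yosef free: 08:45-09:05, 09:25-12:55, 13:20-16:15, 16:45-19:00.
Erik free: 09:00-15:40, 16:35-18:55 (invert busy blocks within the working day).
Jamal free: 08:00-13:05, 13:15-14:10, 15:15-19:00.
Tomás free: 08:00-12:30, 12:35-19:00 (invert busy blocks within the working day).
Rosa ∩ Tara: 08:00-10:40, 12:05-14:35, 16:05-19:00.
Rosa ∩ Tara ∩ Carol: 09:25-10:40, 13:20-14:35, 16:05-18:05.
Rosa ∩ Tara ∩ Carol ∩ Yosef: 09:25-10:40, 13:20-14:35, 16:05-16:15, 16:45-18:05.
Rosa ∩ Tara ∩ Carol ∩ Yosef ∩ Erik: 09:25-10:40, 13:20-14:35, 16:45-18:05.
Rosa ∩ Tara ∩ Carol ∩ Yosef ∩ Erik ∩ Jamal: 09:25-10:40, 13:20-14:10, 16:45-18:05.
Rosa ∩ Tara ∩ Carol ∩ Yosef ∩ Erik ∩ Jamal ∩ Tomás: 09:25-10:40, 13:20-14:10, 16:45-18:05.
So the common availability across everyone is 09:25-10:40, 13:20-14:10, 16:45-18:05.

09:25-10:40, 13:20-14:10, 16:45-18:05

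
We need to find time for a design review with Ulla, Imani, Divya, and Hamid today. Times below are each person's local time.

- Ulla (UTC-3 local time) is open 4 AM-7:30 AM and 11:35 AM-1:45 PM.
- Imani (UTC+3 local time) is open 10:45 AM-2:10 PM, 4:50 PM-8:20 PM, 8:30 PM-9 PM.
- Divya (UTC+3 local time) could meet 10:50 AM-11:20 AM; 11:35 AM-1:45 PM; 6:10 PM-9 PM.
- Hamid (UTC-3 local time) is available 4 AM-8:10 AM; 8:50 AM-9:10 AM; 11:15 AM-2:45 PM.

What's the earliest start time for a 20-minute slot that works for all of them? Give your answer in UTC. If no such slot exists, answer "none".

Ulla in UTC: 07:00-10:30, 14:35-16:45 (add 3h to convert from UTC-3).
Imani in UTC: 07:45-11:10, 13:50-17:20, 17:30-18:00 (subtract 3h to convert from UTC+3).
Divya in UTC: 07:50-08:20, 08:35-10:45, 15:10-18:00 (subtract 3h to convert from UTC+3).
Hamid in UTC: 07:00-11:10, 11:50-12:10, 14:15-17:45 (add 3h to convert from UTC-3).
Ulla ∩ Imani: 07:45-10:30, 14:35-16:45.
Ulla ∩ Imani ∩ Divya: 07:50-08:20, 08:35-10:30, 15:10-16:45.
Ulla ∩ Imani ∩ Divya ∩ Hamid: 07:50-08:20, 08:35-10:30, 15:10-16:45.
Those are the intersection windows.
The first common window of at least 20 minutes is 07:50-08:20, so the earliest start is 07:50.

07:50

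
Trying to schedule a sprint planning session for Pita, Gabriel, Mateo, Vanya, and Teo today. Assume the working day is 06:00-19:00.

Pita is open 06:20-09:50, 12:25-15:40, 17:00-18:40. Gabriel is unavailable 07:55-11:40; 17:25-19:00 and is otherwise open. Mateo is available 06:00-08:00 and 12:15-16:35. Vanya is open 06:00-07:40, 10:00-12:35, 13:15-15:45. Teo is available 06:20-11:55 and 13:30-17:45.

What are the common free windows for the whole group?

06:20-07:40, 13:30-15:40

Pita free: 06:20-09:50, 12:25-15:40, 17:00-18:40.
Gabriel free: 06:00-07:55, 11:40-17:25 (invert busy blocks within the working day).
Mateo free: 06:00-08:00, 12:15-16:35.
Vanya free: 06:00-07:40, 10:00-12:35, 13:15-15:45.
Teo free: 06:20-11:55, 13:30-17:45.
Pita ∩ Gabriel: 06:20-07:55, 12:25-15:40, 17:00-17:25.
Pita ∩ Gabriel ∩ Mateo: 06:20-07:55, 12:25-15:40.
Pita ∩ Gabriel ∩ Mateo ∩ Vanya: 06:20-07:40, 12:25-12:35, 13:15-15:40.
Pita ∩ Gabriel ∩ Mateo ∩ Vanya ∩ Teo: 06:20-07:40, 13:30-15:40.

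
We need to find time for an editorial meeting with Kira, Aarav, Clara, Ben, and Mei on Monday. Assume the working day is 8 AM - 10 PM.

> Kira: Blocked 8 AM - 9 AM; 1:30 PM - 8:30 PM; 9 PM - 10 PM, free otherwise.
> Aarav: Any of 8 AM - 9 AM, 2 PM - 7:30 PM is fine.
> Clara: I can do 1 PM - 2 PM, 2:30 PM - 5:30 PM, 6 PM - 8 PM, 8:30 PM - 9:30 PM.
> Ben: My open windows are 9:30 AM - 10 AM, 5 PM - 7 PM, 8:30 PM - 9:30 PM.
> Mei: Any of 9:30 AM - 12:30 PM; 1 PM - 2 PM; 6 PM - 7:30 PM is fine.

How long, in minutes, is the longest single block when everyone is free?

0

Kira free: 09:00-13:30, 20:30-21:00 (invert busy blocks within the working day).
Aarav free: 08:00-09:00, 14:00-19:30.
Clara free: 13:00-14:00, 14:30-17:30, 18:00-20:00, 20:30-21:30.
Ben free: 09:30-10:00, 17:00-19:00, 20:30-21:30.
Mei free: 09:30-12:30, 13:00-14:00, 18:00-19:30.
Kira ∩ Aarav: ∅.
Kira ∩ Aarav ∩ Clara: ∅.
Kira ∩ Aarav ∩ Clara ∩ Ben: ∅.
Kira ∩ Aarav ∩ Clara ∩ Ben ∩ Mei: ∅.
There is no time when everyone is free.
No common window exists, so the longest block is 0 minutes.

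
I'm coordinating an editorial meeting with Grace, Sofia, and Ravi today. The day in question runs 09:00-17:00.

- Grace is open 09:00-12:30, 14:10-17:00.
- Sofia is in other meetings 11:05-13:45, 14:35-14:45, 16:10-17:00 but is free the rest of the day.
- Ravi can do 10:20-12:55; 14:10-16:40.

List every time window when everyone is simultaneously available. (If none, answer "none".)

Grace free: 09:00-12:30, 14:10-17:00.
Sofia free: 09:00-11:05, 13:45-14:35, 14:45-16:10 (invert busy blocks within the working day).
Ravi free: 10:20-12:55, 14:10-16:40.
Grace ∩ Sofia: 09:00-11:05, 14:10-14:35, 14:45-16:10.
Grace ∩ Sofia ∩ Ravi: 10:20-11:05, 14:10-14:35, 14:45-16:10.

10:20-11:05, 14:10-14:35, 14:45-16:10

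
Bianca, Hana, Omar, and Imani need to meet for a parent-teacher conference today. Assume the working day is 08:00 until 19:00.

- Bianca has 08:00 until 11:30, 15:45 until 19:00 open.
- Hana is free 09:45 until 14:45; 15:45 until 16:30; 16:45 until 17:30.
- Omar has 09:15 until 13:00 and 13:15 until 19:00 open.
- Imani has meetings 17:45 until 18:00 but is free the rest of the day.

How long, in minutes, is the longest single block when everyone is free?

Bianca free: 08:00-11:30, 15:45-19:00.
Hana free: 09:45-14:45, 15:45-16:30, 16:45-17:30.
Omar free: 09:15-13:00, 13:15-19:00.
Imani free: 08:00-17:45, 18:00-19:00 (invert busy blocks within the working day).
Bianca ∩ Hana: 09:45-11:30, 15:45-16:30, 16:45-17:30.
Bianca ∩ Hana ∩ Omar: 09:45-11:30, 15:45-16:30, 16:45-17:30.
Bianca ∩ Hana ∩ Omar ∩ Imani: 09:45-11:30, 15:45-16:30, 16:45-17:30.
Those are the intersection windows.
The longest is 09:45-11:30 at 105 minutes.

105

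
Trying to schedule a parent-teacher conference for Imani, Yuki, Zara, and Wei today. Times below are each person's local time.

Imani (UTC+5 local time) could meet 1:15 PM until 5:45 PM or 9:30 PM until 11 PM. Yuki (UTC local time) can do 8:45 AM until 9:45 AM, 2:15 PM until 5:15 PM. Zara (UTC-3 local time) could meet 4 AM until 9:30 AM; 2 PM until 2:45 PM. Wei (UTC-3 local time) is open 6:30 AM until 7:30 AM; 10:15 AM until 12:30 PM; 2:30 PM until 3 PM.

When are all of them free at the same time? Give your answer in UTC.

Imani in UTC: 08:15-12:45, 16:30-18:00 (subtract 5h to convert from UTC+5).
Yuki in UTC: 08:45-09:45, 14:15-17:15.
Zara in UTC: 07:00-12:30, 17:00-17:45 (add 3h to convert from UTC-3).
Wei in UTC: 09:30-10:30, 13:15-15:30, 17:30-18:00 (add 3h to convert from UTC-3).
Imani ∩ Yuki: 08:45-09:45, 16:30-17:15.
Imani ∩ Yuki ∩ Zara: 08:45-09:45, 17:00-17:15.
Imani ∩ Yuki ∩ Zara ∩ Wei: 09:30-09:45.

09:30-09:45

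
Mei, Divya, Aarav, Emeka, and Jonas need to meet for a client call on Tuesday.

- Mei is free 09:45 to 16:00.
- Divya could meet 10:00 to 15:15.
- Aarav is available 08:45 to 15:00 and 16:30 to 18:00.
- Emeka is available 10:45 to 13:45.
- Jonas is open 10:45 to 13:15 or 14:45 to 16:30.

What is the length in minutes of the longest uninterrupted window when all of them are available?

Mei ∩ Divya: 10:00-15:15.
Mei ∩ Divya ∩ Aarav: 10:00-15:00.
Mei ∩ Divya ∩ Aarav ∩ Emeka: 10:45-13:45.
Mei ∩ Divya ∩ Aarav ∩ Emeka ∩ Jonas: 10:45-13:15.
The longest is 10:45-13:15 at 150 minutes.

150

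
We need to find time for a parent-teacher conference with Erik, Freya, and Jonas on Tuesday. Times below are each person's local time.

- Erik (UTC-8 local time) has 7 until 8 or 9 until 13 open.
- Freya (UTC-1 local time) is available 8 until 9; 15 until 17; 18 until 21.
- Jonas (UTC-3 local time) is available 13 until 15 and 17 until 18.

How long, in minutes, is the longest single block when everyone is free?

60

Erik in UTC: 15:00-16:00, 17:00-21:00 (add 8h to convert from UTC-8).
Freya in UTC: 09:00-10:00, 16:00-18:00, 19:00-22:00 (add 1h to convert from UTC-1).
Jonas in UTC: 16:00-18:00, 20:00-21:00 (add 3h to convert from UTC-3).
Erik ∩ Freya: 17:00-18:00, 19:00-21:00.
Erik ∩ Freya ∩ Jonas: 17:00-18:00, 20:00-21:00.
The longest is 17:00-18:00 at 60 minutes.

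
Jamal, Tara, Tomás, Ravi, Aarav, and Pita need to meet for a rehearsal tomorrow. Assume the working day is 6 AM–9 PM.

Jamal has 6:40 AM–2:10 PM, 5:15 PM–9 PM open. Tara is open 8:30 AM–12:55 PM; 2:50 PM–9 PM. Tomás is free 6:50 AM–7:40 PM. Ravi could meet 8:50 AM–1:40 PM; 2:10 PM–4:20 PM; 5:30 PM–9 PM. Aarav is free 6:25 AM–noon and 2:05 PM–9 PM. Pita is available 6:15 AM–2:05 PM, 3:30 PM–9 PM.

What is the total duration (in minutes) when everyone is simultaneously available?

Jamal ∩ Tara: 08:30-12:55, 17:15-21:00.
Jamal ∩ Tara ∩ Tomás: 08:30-12:55, 17:15-19:40.
Jamal ∩ Tara ∩ Tomás ∩ Ravi: 08:50-12:55, 17:30-19:40.
Jamal ∩ Tara ∩ Tomás ∩ Ravi ∩ Aarav: 08:50-12:00, 17:30-19:40.
Jamal ∩ Tara ∩ Tomás ∩ Ravi ∩ Aarav ∩ Pita: 08:50-12:00, 17:30-19:40.
Summing the common windows: 190 + 130 = 320 minutes.

320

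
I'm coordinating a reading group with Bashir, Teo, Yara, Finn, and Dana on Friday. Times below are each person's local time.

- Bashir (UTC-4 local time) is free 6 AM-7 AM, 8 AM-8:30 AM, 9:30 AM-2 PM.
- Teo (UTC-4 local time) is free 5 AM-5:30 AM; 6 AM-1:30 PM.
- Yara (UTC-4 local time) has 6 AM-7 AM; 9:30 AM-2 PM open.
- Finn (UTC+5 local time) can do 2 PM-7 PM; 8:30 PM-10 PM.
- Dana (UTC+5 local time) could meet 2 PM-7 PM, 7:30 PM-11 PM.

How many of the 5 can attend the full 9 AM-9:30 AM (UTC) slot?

Bashir in UTC: 10:00-11:00, 12:00-12:30, 13:30-18:00 (add 4h to convert from UTC-4).
Teo in UTC: 09:00-09:30, 10:00-17:30 (add 4h to convert from UTC-4).
Yara in UTC: 10:00-11:00, 13:30-18:00 (add 4h to convert from UTC-4).
Finn in UTC: 09:00-14:00, 15:30-17:00 (subtract 5h to convert from UTC+5).
Dana in UTC: 09:00-14:00, 14:30-18:00 (subtract 5h to convert from UTC+5).
Teo, Finn, and Dana can make the full 09:00-09:30 slot — that's 3.

3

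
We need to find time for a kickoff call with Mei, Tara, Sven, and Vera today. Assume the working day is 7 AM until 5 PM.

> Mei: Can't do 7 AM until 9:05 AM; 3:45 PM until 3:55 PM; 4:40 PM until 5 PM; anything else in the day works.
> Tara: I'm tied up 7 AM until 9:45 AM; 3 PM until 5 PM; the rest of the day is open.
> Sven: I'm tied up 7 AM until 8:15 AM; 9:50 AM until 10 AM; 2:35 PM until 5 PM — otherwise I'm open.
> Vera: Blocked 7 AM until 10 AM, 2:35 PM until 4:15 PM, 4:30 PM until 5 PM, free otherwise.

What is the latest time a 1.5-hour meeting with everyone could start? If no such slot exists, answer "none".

Mei free: 09:05-15:45, 15:55-16:40 (invert busy blocks within the working day).
Tara free: 09:45-15:00 (invert busy blocks within the working day).
Sven free: 08:15-09:50, 10:00-14:35 (invert busy blocks within the working day).
Vera free: 10:00-14:35, 16:15-16:30 (invert busy blocks within the working day).
Mei ∩ Tara: 09:45-15:00.
Mei ∩ Tara ∩ Sven: 09:45-09:50, 10:00-14:35.
Mei ∩ Tara ∩ Sven ∩ Vera: 10:00-14:35.
The last common window of at least 90 minutes is 10:00-14:35; a 90-minute meeting can start as late as 13:05 and still end by 14:35.

13:05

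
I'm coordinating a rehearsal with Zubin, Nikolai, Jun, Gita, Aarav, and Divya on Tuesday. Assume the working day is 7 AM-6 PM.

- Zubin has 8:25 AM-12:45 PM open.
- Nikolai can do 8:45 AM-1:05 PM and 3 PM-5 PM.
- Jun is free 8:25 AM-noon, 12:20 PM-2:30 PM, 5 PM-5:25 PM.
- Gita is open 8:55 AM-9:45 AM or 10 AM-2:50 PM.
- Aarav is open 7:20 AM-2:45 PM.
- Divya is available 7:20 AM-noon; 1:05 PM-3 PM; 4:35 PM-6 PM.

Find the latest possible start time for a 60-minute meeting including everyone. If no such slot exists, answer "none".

11:00

Zubin ∩ Nikolai: 08:45-12:45.
Zubin ∩ Nikolai ∩ Jun: 08:45-12:00, 12:20-12:45.
Zubin ∩ Nikolai ∩ Jun ∩ Gita: 08:55-09:45, 10:00-12:00, 12:20-12:45.
Zubin ∩ Nikolai ∩ Jun ∩ Gita ∩ Aarav: 08:55-09:45, 10:00-12:00, 12:20-12:45.
Zubin ∩ Nikolai ∩ Jun ∩ Gita ∩ Aarav ∩ Divya: 08:55-09:45, 10:00-12:00.
Those are the intersection windows.
The last common window of at least 60 minutes is 10:00-12:00; a 60-minute meeting can start as late as 11:00 and still end by 12:00.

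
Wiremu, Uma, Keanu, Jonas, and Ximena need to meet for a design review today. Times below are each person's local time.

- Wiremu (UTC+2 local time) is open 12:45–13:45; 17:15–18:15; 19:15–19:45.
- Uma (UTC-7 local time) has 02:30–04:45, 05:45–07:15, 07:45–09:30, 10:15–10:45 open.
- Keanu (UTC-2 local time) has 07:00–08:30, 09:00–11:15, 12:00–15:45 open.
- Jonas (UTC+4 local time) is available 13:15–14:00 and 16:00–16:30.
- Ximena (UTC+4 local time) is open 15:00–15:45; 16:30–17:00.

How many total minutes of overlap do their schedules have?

0

Wiremu in UTC: 10:45-11:45, 15:15-16:15, 17:15-17:45 (subtract 2h to convert from UTC+2).
Uma in UTC: 09:30-11:45, 12:45-14:15, 14:45-16:30, 17:15-17:45 (add 7h to convert from UTC-7).
Keanu in UTC: 09:00-10:30, 11:00-13:15, 14:00-17:45 (add 2h to convert from UTC-2).
Jonas in UTC: 09:15-10:00, 12:00-12:30 (subtract 4h to convert from UTC+4).
Ximena in UTC: 11:00-11:45, 12:30-13:00 (subtract 4h to convert from UTC+4).
Wiremu ∩ Uma: 10:45-11:45, 15:15-16:15, 17:15-17:45.
Wiremu ∩ Uma ∩ Keanu: 11:00-11:45, 15:15-16:15, 17:15-17:45.
Wiremu ∩ Uma ∩ Keanu ∩ Jonas: ∅.
Wiremu ∩ Uma ∩ Keanu ∩ Jonas ∩ Ximena: ∅.
There is no time when everyone is free.
There is no common window, so the total is 0 minutes.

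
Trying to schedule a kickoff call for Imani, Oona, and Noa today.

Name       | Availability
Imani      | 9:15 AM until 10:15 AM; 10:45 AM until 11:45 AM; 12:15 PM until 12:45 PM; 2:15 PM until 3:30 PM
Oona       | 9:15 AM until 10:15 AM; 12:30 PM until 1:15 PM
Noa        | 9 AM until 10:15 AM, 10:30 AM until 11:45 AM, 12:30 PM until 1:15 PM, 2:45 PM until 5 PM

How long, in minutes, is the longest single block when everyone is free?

60

Imani ∩ Oona: 09:15-10:15, 12:30-12:45.
Imani ∩ Oona ∩ Noa: 09:15-10:15, 12:30-12:45.
The longest is 09:15-10:15 at 60 minutes.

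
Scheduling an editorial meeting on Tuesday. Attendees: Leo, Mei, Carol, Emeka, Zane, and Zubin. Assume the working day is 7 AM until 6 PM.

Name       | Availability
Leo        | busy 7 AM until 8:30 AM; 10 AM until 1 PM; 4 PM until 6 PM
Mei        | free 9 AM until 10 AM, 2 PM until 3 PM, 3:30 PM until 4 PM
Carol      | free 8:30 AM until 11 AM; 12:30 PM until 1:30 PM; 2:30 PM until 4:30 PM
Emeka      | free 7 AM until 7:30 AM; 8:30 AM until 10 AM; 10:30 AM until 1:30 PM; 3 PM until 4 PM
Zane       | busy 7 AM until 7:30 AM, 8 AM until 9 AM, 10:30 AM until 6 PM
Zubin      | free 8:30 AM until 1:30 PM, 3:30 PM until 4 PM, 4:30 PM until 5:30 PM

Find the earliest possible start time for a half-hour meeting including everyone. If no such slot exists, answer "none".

Leo free: 08:30-10:00, 13:00-16:00 (invert busy blocks within the working day).
Mei free: 09:00-10:00, 14:00-15:00, 15:30-16:00.
Carol free: 08:30-11:00, 12:30-13:30, 14:30-16:30.
Emeka free: 07:00-07:30, 08:30-10:00, 10:30-13:30, 15:00-16:00.
Zane free: 07:30-08:00, 09:00-10:30 (invert busy blocks within the working day).
Zubin free: 08:30-13:30, 15:30-16:00, 16:30-17:30.
Leo ∩ Mei: 09:00-10:00, 14:00-15:00, 15:30-16:00.
Leo ∩ Mei ∩ Carol: 09:00-10:00, 14:30-15:00, 15:30-16:00.
Leo ∩ Mei ∩ Carol ∩ Emeka: 09:00-10:00, 15:30-16:00.
Leo ∩ Mei ∩ Carol ∩ Emeka ∩ Zane: 09:00-10:00.
Leo ∩ Mei ∩ Carol ∩ Emeka ∩ Zane ∩ Zubin: 09:00-10:00.
The first common window of at least 30 minutes is 09:00-10:00, so the earliest start is 09:00.

09:00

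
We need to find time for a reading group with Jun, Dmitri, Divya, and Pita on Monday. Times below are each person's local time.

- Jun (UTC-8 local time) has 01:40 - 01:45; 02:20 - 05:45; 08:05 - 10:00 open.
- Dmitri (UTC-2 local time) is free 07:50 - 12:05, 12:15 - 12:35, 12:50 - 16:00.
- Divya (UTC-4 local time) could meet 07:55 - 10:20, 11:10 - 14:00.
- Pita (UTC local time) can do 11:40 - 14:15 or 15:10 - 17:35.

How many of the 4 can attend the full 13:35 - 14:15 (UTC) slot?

Jun in UTC: 09:40-09:45, 10:20-13:45, 16:05-18:00 (add 8h to convert from UTC-8).
Dmitri in UTC: 09:50-14:05, 14:15-14:35, 14:50-18:00 (add 2h to convert from UTC-2).
Divya in UTC: 11:55-14:20, 15:10-18:00 (add 4h to convert from UTC-4).
Pita in UTC: 11:40-14:15, 15:10-17:35.
Divya and Pita can make the full 13:35-14:15 slot — that's 2.

2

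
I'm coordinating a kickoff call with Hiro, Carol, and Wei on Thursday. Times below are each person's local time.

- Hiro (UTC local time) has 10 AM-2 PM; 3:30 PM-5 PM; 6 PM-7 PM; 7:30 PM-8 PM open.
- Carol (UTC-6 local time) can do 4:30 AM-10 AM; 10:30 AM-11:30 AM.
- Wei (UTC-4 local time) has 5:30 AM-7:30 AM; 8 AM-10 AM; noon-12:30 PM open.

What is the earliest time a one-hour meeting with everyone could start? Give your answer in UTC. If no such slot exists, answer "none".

Hiro in UTC: 10:00-14:00, 15:30-17:00, 18:00-19:00, 19:30-20:00.
Carol in UTC: 10:30-16:00, 16:30-17:30 (add 6h to convert from UTC-6).
Wei in UTC: 09:30-11:30, 12:00-14:00, 16:00-16:30 (add 4h to convert from UTC-4).
Hiro ∩ Carol: 10:30-14:00, 15:30-16:00, 16:30-17:00.
Hiro ∩ Carol ∩ Wei: 10:30-11:30, 12:00-14:00.
So the common availability across everyone is 10:30-11:30, 12:00-14:00.
The first common window of at least 60 minutes is 10:30-11:30, so the earliest start is 10:30.

10:30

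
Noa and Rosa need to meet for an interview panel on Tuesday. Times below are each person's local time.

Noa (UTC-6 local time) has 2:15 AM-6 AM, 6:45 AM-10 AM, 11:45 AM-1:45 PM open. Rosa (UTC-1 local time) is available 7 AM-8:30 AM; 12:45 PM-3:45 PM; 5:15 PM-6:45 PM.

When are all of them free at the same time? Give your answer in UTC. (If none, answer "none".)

08:15-09:30, 13:45-16:00, 18:15-19:45

Noa in UTC: 08:15-12:00, 12:45-16:00, 17:45-19:45 (add 6h to convert from UTC-6).
Rosa in UTC: 08:00-09:30, 13:45-16:45, 18:15-19:45 (add 1h to convert from UTC-1).
Noa ∩ Rosa: 08:15-09:30, 13:45-16:00, 18:15-19:45.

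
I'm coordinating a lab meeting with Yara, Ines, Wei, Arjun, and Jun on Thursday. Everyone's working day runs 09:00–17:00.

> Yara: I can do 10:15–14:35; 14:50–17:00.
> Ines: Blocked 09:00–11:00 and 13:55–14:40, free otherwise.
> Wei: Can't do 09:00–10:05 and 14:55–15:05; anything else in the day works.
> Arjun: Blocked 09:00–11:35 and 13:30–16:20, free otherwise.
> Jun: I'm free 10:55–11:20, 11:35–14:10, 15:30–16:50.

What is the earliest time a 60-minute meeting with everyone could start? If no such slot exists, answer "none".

11:35

Yara free: 10:15-14:35, 14:50-17:00.
Ines free: 11:00-13:55, 14:40-17:00 (invert busy blocks within the working day).
Wei free: 10:05-14:55, 15:05-17:00 (invert busy blocks within the working day).
Arjun free: 11:35-13:30, 16:20-17:00 (invert busy blocks within the working day).
Jun free: 10:55-11:20, 11:35-14:10, 15:30-16:50.
Yara ∩ Ines: 11:00-13:55, 14:50-17:00.
Yara ∩ Ines ∩ Wei: 11:00-13:55, 14:50-14:55, 15:05-17:00.
Yara ∩ Ines ∩ Wei ∩ Arjun: 11:35-13:30, 16:20-17:00.
Yara ∩ Ines ∩ Wei ∩ Arjun ∩ Jun: 11:35-13:30, 16:20-16:50.
The first common window of at least 60 minutes is 11:35-13:30, so the earliest start is 11:35.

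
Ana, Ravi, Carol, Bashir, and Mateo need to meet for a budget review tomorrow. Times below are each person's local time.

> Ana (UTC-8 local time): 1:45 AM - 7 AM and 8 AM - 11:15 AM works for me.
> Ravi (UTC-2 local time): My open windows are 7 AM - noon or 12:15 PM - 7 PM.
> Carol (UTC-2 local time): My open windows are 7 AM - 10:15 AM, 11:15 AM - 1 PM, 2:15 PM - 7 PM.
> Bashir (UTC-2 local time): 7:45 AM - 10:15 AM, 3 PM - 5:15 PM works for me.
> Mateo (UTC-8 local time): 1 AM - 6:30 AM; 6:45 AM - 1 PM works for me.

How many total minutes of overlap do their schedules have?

285

Ana in UTC: 09:45-15:00, 16:00-19:15 (add 8h to convert from UTC-8).
Ravi in UTC: 09:00-14:00, 14:15-21:00 (add 2h to convert from UTC-2).
Carol in UTC: 09:00-12:15, 13:15-15:00, 16:15-21:00 (add 2h to convert from UTC-2).
Bashir in UTC: 09:45-12:15, 17:00-19:15 (add 2h to convert from UTC-2).
Mateo in UTC: 09:00-14:30, 14:45-21:00 (add 8h to convert from UTC-8).
Ana ∩ Ravi: 09:45-14:00, 14:15-15:00, 16:00-19:15.
Ana ∩ Ravi ∩ Carol: 09:45-12:15, 13:15-14:00, 14:15-15:00, 16:15-19:15.
Ana ∩ Ravi ∩ Carol ∩ Bashir: 09:45-12:15, 17:00-19:15.
Ana ∩ Ravi ∩ Carol ∩ Bashir ∩ Mateo: 09:45-12:15, 17:00-19:15.
Summing the common windows: 150 + 135 = 285 minutes.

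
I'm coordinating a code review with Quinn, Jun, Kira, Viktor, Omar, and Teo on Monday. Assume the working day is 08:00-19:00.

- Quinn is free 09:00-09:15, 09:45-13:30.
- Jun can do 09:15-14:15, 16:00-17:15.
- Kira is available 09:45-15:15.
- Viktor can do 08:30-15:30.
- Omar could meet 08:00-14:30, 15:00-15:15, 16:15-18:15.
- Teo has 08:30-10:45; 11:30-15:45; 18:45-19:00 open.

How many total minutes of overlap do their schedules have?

Quinn ∩ Jun: 09:45-13:30.
Quinn ∩ Jun ∩ Kira: 09:45-13:30.
Quinn ∩ Jun ∩ Kira ∩ Viktor: 09:45-13:30.
Quinn ∩ Jun ∩ Kira ∩ Viktor ∩ Omar: 09:45-13:30.
Quinn ∩ Jun ∩ Kira ∩ Viktor ∩ Omar ∩ Teo: 09:45-10:45, 11:30-13:30.
Summing the common windows: 60 + 120 = 180 minutes.

180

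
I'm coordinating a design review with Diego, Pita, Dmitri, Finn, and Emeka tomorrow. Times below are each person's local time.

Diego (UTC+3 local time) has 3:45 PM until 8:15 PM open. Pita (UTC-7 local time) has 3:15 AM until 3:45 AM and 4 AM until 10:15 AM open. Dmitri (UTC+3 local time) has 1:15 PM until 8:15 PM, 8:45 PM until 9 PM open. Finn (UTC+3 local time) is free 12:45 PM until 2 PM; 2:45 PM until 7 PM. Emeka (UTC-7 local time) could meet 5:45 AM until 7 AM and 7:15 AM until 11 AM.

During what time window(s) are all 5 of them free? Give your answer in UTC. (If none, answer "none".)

Diego in UTC: 12:45-17:15 (subtract 3h to convert from UTC+3).
Pita in UTC: 10:15-10:45, 11:00-17:15 (add 7h to convert from UTC-7).
Dmitri in UTC: 10:15-17:15, 17:45-18:00 (subtract 3h to convert from UTC+3).
Finn in UTC: 09:45-11:00, 11:45-16:00 (subtract 3h to convert from UTC+3).
Emeka in UTC: 12:45-14:00, 14:15-18:00 (add 7h to convert from UTC-7).
Diego ∩ Pita: 12:45-17:15.
Diego ∩ Pita ∩ Dmitri: 12:45-17:15.
Diego ∩ Pita ∩ Dmitri ∩ Finn: 12:45-16:00.
Diego ∩ Pita ∩ Dmitri ∩ Finn ∩ Emeka: 12:45-14:00, 14:15-16:00.

12:45-14:00, 14:15-16:00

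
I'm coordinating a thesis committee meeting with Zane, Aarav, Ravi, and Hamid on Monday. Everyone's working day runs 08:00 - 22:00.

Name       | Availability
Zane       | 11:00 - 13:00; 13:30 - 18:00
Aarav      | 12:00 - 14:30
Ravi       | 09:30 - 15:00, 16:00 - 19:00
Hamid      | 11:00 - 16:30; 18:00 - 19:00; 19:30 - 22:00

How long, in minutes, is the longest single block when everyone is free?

60

Zane ∩ Aarav: 12:00-13:00, 13:30-14:30.
Zane ∩ Aarav ∩ Ravi: 12:00-13:00, 13:30-14:30.
Zane ∩ Aarav ∩ Ravi ∩ Hamid: 12:00-13:00, 13:30-14:30.
The longest is 12:00-13:00 at 60 minutes.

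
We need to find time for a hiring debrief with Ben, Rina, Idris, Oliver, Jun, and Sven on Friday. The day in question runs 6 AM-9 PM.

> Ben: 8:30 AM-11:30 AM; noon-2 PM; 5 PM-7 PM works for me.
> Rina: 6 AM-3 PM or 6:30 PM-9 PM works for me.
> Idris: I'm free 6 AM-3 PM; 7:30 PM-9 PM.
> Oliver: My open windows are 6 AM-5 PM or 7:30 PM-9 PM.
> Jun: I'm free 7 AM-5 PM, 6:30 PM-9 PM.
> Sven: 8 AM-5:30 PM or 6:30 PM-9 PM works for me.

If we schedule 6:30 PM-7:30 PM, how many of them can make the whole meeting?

Rina, Jun, and Sven can make the full 18:30-19:30 slot — that's 3.

3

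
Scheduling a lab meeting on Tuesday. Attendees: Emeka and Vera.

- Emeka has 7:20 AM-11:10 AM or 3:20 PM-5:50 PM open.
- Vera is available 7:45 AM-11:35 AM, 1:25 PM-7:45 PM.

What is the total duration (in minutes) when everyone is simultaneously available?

355

Emeka ∩ Vera: 07:45-11:10, 15:20-17:50.
Summing the common windows: 205 + 150 = 355 minutes.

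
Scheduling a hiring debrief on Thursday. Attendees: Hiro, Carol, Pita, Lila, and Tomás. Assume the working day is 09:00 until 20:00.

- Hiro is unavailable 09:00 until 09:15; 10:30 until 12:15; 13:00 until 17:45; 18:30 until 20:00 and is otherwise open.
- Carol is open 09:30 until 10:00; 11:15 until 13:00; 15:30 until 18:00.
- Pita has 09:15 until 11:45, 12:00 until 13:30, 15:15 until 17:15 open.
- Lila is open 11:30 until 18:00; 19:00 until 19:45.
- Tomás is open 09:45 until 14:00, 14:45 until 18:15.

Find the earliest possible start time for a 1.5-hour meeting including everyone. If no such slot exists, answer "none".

none

Hiro free: 09:15-10:30, 12:15-13:00, 17:45-18:30 (invert busy blocks within the working day).
Carol free: 09:30-10:00, 11:15-13:00, 15:30-18:00.
Pita free: 09:15-11:45, 12:00-13:30, 15:15-17:15.
Lila free: 11:30-18:00, 19:00-19:45.
Tomás free: 09:45-14:00, 14:45-18:15.
Hiro ∩ Carol: 09:30-10:00, 12:15-13:00, 17:45-18:00.
Hiro ∩ Carol ∩ Pita: 09:30-10:00, 12:15-13:00.
Hiro ∩ Carol ∩ Pita ∩ Lila: 12:15-13:00.
Hiro ∩ Carol ∩ Pita ∩ Lila ∩ Tomás: 12:15-13:00.
No common window is at least 90 minutes long.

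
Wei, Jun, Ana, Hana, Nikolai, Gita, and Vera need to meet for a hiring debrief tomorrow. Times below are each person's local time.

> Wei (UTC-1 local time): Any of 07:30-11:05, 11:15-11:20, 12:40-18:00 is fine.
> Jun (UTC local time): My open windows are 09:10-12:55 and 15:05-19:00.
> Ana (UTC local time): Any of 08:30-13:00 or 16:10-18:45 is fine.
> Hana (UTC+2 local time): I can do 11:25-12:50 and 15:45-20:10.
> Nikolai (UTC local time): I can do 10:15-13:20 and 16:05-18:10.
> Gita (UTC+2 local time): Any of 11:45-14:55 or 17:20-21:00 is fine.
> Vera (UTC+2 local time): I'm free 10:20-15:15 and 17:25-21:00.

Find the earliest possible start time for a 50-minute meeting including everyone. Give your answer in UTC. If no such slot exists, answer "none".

Wei in UTC: 08:30-12:05, 12:15-12:20, 13:40-19:00 (add 1h to convert from UTC-1).
Jun in UTC: 09:10-12:55, 15:05-19:00.
Ana in UTC: 08:30-13:00, 16:10-18:45.
Hana in UTC: 09:25-10:50, 13:45-18:10 (subtract 2h to convert from UTC+2).
Nikolai in UTC: 10:15-13:20, 16:05-18:10.
Gita in UTC: 09:45-12:55, 15:20-19:00 (subtract 2h to convert from UTC+2).
Vera in UTC: 08:20-13:15, 15:25-19:00 (subtract 2h to convert from UTC+2).
Wei ∩ Jun: 09:10-12:05, 12:15-12:20, 15:05-19:00.
Wei ∩ Jun ∩ Ana: 09:10-12:05, 12:15-12:20, 16:10-18:45.
Wei ∩ Jun ∩ Ana ∩ Hana: 09:25-10:50, 16:10-18:10.
Wei ∩ Jun ∩ Ana ∩ Hana ∩ Nikolai: 10:15-10:50, 16:10-18:10.
Wei ∩ Jun ∩ Ana ∩ Hana ∩ Nikolai ∩ Gita: 10:15-10:50, 16:10-18:10.
Wei ∩ Jun ∩ Ana ∩ Hana ∩ Nikolai ∩ Gita ∩ Vera: 10:15-10:50, 16:10-18:10.
The first common window of at least 50 minutes is 16:10-18:10, so the earliest start is 16:10.

16:10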